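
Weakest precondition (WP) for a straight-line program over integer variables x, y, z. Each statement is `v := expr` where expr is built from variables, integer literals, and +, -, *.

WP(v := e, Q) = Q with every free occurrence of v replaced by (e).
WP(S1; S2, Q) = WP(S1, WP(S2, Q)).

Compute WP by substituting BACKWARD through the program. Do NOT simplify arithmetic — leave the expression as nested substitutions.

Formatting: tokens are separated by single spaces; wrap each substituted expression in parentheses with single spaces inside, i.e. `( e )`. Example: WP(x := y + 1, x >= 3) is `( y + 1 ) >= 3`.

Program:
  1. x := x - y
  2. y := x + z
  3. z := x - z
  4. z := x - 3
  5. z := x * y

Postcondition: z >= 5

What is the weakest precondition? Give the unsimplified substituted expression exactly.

Answer: ( ( x - y ) * ( ( x - y ) + z ) ) >= 5

Derivation:
post: z >= 5
stmt 5: z := x * y  -- replace 1 occurrence(s) of z with (x * y)
  => ( x * y ) >= 5
stmt 4: z := x - 3  -- replace 0 occurrence(s) of z with (x - 3)
  => ( x * y ) >= 5
stmt 3: z := x - z  -- replace 0 occurrence(s) of z with (x - z)
  => ( x * y ) >= 5
stmt 2: y := x + z  -- replace 1 occurrence(s) of y with (x + z)
  => ( x * ( x + z ) ) >= 5
stmt 1: x := x - y  -- replace 2 occurrence(s) of x with (x - y)
  => ( ( x - y ) * ( ( x - y ) + z ) ) >= 5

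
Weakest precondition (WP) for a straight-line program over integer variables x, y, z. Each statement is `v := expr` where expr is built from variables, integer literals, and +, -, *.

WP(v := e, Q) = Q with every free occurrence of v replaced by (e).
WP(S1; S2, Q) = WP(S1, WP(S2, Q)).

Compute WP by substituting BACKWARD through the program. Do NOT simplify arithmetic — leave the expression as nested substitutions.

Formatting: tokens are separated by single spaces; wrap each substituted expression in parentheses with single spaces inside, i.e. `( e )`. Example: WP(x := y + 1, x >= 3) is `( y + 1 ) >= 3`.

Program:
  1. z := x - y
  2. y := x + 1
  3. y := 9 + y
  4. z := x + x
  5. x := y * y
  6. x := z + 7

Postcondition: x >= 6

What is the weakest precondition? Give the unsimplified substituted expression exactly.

Answer: ( ( x + x ) + 7 ) >= 6

Derivation:
post: x >= 6
stmt 6: x := z + 7  -- replace 1 occurrence(s) of x with (z + 7)
  => ( z + 7 ) >= 6
stmt 5: x := y * y  -- replace 0 occurrence(s) of x with (y * y)
  => ( z + 7 ) >= 6
stmt 4: z := x + x  -- replace 1 occurrence(s) of z with (x + x)
  => ( ( x + x ) + 7 ) >= 6
stmt 3: y := 9 + y  -- replace 0 occurrence(s) of y with (9 + y)
  => ( ( x + x ) + 7 ) >= 6
stmt 2: y := x + 1  -- replace 0 occurrence(s) of y with (x + 1)
  => ( ( x + x ) + 7 ) >= 6
stmt 1: z := x - y  -- replace 0 occurrence(s) of z with (x - y)
  => ( ( x + x ) + 7 ) >= 6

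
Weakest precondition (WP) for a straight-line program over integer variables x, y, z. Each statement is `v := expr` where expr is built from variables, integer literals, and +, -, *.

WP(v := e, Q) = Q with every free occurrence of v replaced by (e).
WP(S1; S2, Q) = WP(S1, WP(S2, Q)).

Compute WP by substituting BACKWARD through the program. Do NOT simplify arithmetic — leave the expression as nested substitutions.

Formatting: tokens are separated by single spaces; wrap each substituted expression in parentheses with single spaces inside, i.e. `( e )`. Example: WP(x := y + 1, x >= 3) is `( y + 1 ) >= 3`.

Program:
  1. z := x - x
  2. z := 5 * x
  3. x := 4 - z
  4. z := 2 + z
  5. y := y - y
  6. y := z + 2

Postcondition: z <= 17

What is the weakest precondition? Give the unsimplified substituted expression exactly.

post: z <= 17
stmt 6: y := z + 2  -- replace 0 occurrence(s) of y with (z + 2)
  => z <= 17
stmt 5: y := y - y  -- replace 0 occurrence(s) of y with (y - y)
  => z <= 17
stmt 4: z := 2 + z  -- replace 1 occurrence(s) of z with (2 + z)
  => ( 2 + z ) <= 17
stmt 3: x := 4 - z  -- replace 0 occurrence(s) of x with (4 - z)
  => ( 2 + z ) <= 17
stmt 2: z := 5 * x  -- replace 1 occurrence(s) of z with (5 * x)
  => ( 2 + ( 5 * x ) ) <= 17
stmt 1: z := x - x  -- replace 0 occurrence(s) of z with (x - x)
  => ( 2 + ( 5 * x ) ) <= 17

Answer: ( 2 + ( 5 * x ) ) <= 17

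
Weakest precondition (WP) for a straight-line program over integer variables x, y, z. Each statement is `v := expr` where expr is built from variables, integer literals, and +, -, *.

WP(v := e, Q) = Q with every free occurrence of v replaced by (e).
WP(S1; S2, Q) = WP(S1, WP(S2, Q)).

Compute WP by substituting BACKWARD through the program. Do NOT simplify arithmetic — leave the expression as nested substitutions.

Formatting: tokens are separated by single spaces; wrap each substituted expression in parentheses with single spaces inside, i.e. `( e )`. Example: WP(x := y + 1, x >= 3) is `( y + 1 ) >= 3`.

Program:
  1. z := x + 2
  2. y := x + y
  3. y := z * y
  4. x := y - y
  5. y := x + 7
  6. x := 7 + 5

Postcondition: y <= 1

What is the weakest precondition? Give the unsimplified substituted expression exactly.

post: y <= 1
stmt 6: x := 7 + 5  -- replace 0 occurrence(s) of x with (7 + 5)
  => y <= 1
stmt 5: y := x + 7  -- replace 1 occurrence(s) of y with (x + 7)
  => ( x + 7 ) <= 1
stmt 4: x := y - y  -- replace 1 occurrence(s) of x with (y - y)
  => ( ( y - y ) + 7 ) <= 1
stmt 3: y := z * y  -- replace 2 occurrence(s) of y with (z * y)
  => ( ( ( z * y ) - ( z * y ) ) + 7 ) <= 1
stmt 2: y := x + y  -- replace 2 occurrence(s) of y with (x + y)
  => ( ( ( z * ( x + y ) ) - ( z * ( x + y ) ) ) + 7 ) <= 1
stmt 1: z := x + 2  -- replace 2 occurrence(s) of z with (x + 2)
  => ( ( ( ( x + 2 ) * ( x + y ) ) - ( ( x + 2 ) * ( x + y ) ) ) + 7 ) <= 1

Answer: ( ( ( ( x + 2 ) * ( x + y ) ) - ( ( x + 2 ) * ( x + y ) ) ) + 7 ) <= 1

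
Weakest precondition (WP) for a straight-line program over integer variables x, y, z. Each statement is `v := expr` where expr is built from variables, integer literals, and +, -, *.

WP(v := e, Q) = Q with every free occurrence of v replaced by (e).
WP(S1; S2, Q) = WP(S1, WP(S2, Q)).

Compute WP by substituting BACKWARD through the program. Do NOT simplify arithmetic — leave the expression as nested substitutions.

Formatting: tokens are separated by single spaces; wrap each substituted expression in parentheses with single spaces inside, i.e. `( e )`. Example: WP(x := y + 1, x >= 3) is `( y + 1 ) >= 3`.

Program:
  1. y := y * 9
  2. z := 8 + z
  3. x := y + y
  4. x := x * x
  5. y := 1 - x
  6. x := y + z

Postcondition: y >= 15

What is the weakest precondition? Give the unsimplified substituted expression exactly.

Answer: ( 1 - ( ( ( y * 9 ) + ( y * 9 ) ) * ( ( y * 9 ) + ( y * 9 ) ) ) ) >= 15

Derivation:
post: y >= 15
stmt 6: x := y + z  -- replace 0 occurrence(s) of x with (y + z)
  => y >= 15
stmt 5: y := 1 - x  -- replace 1 occurrence(s) of y with (1 - x)
  => ( 1 - x ) >= 15
stmt 4: x := x * x  -- replace 1 occurrence(s) of x with (x * x)
  => ( 1 - ( x * x ) ) >= 15
stmt 3: x := y + y  -- replace 2 occurrence(s) of x with (y + y)
  => ( 1 - ( ( y + y ) * ( y + y ) ) ) >= 15
stmt 2: z := 8 + z  -- replace 0 occurrence(s) of z with (8 + z)
  => ( 1 - ( ( y + y ) * ( y + y ) ) ) >= 15
stmt 1: y := y * 9  -- replace 4 occurrence(s) of y with (y * 9)
  => ( 1 - ( ( ( y * 9 ) + ( y * 9 ) ) * ( ( y * 9 ) + ( y * 9 ) ) ) ) >= 15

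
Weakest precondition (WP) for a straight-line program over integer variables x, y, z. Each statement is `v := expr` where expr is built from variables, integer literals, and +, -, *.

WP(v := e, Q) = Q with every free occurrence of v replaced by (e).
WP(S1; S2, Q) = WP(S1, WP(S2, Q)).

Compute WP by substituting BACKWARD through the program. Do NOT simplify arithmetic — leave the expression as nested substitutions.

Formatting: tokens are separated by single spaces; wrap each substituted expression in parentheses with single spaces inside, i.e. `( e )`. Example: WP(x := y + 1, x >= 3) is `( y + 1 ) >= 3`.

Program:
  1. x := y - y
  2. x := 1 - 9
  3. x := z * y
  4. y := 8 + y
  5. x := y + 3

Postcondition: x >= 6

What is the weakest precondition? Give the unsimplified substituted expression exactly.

Answer: ( ( 8 + y ) + 3 ) >= 6

Derivation:
post: x >= 6
stmt 5: x := y + 3  -- replace 1 occurrence(s) of x with (y + 3)
  => ( y + 3 ) >= 6
stmt 4: y := 8 + y  -- replace 1 occurrence(s) of y with (8 + y)
  => ( ( 8 + y ) + 3 ) >= 6
stmt 3: x := z * y  -- replace 0 occurrence(s) of x with (z * y)
  => ( ( 8 + y ) + 3 ) >= 6
stmt 2: x := 1 - 9  -- replace 0 occurrence(s) of x with (1 - 9)
  => ( ( 8 + y ) + 3 ) >= 6
stmt 1: x := y - y  -- replace 0 occurrence(s) of x with (y - y)
  => ( ( 8 + y ) + 3 ) >= 6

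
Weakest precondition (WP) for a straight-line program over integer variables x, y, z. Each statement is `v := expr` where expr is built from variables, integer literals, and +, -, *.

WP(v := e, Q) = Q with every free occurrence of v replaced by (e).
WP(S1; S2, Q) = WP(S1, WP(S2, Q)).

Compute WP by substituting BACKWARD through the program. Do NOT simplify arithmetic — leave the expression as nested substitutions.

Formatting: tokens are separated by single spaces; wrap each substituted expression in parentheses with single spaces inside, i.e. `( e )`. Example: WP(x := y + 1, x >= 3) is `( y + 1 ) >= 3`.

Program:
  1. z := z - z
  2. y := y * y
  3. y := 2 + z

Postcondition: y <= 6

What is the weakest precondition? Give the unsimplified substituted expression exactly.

Answer: ( 2 + ( z - z ) ) <= 6

Derivation:
post: y <= 6
stmt 3: y := 2 + z  -- replace 1 occurrence(s) of y with (2 + z)
  => ( 2 + z ) <= 6
stmt 2: y := y * y  -- replace 0 occurrence(s) of y with (y * y)
  => ( 2 + z ) <= 6
stmt 1: z := z - z  -- replace 1 occurrence(s) of z with (z - z)
  => ( 2 + ( z - z ) ) <= 6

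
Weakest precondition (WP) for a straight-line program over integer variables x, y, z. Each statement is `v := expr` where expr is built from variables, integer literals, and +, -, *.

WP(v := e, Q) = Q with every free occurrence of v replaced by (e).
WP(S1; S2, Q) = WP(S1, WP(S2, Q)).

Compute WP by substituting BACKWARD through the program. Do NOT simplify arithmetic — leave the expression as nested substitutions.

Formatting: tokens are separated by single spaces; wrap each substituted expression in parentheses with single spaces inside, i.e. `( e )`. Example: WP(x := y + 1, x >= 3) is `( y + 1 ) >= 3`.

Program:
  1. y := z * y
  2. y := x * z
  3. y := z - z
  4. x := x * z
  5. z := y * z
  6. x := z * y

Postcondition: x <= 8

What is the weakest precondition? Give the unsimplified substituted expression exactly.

Answer: ( ( ( z - z ) * z ) * ( z - z ) ) <= 8

Derivation:
post: x <= 8
stmt 6: x := z * y  -- replace 1 occurrence(s) of x with (z * y)
  => ( z * y ) <= 8
stmt 5: z := y * z  -- replace 1 occurrence(s) of z with (y * z)
  => ( ( y * z ) * y ) <= 8
stmt 4: x := x * z  -- replace 0 occurrence(s) of x with (x * z)
  => ( ( y * z ) * y ) <= 8
stmt 3: y := z - z  -- replace 2 occurrence(s) of y with (z - z)
  => ( ( ( z - z ) * z ) * ( z - z ) ) <= 8
stmt 2: y := x * z  -- replace 0 occurrence(s) of y with (x * z)
  => ( ( ( z - z ) * z ) * ( z - z ) ) <= 8
stmt 1: y := z * y  -- replace 0 occurrence(s) of y with (z * y)
  => ( ( ( z - z ) * z ) * ( z - z ) ) <= 8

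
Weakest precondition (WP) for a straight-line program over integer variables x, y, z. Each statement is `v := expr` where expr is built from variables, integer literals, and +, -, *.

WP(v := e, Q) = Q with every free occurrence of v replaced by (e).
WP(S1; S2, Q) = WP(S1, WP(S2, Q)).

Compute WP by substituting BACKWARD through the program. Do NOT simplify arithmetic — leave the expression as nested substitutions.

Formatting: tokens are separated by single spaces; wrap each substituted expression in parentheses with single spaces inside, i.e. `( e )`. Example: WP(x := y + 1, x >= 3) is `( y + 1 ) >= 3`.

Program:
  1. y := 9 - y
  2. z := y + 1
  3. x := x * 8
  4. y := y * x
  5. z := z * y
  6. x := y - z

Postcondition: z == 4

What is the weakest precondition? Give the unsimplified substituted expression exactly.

post: z == 4
stmt 6: x := y - z  -- replace 0 occurrence(s) of x with (y - z)
  => z == 4
stmt 5: z := z * y  -- replace 1 occurrence(s) of z with (z * y)
  => ( z * y ) == 4
stmt 4: y := y * x  -- replace 1 occurrence(s) of y with (y * x)
  => ( z * ( y * x ) ) == 4
stmt 3: x := x * 8  -- replace 1 occurrence(s) of x with (x * 8)
  => ( z * ( y * ( x * 8 ) ) ) == 4
stmt 2: z := y + 1  -- replace 1 occurrence(s) of z with (y + 1)
  => ( ( y + 1 ) * ( y * ( x * 8 ) ) ) == 4
stmt 1: y := 9 - y  -- replace 2 occurrence(s) of y with (9 - y)
  => ( ( ( 9 - y ) + 1 ) * ( ( 9 - y ) * ( x * 8 ) ) ) == 4

Answer: ( ( ( 9 - y ) + 1 ) * ( ( 9 - y ) * ( x * 8 ) ) ) == 4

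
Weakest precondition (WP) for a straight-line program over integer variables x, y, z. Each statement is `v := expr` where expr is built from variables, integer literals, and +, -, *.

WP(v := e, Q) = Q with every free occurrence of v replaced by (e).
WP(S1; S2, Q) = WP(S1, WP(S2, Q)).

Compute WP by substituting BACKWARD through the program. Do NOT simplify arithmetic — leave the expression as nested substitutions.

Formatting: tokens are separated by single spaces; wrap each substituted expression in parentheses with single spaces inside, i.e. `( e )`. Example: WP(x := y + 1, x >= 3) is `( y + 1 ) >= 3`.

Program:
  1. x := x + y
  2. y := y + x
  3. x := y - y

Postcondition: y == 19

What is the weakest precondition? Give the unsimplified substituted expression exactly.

Answer: ( y + ( x + y ) ) == 19

Derivation:
post: y == 19
stmt 3: x := y - y  -- replace 0 occurrence(s) of x with (y - y)
  => y == 19
stmt 2: y := y + x  -- replace 1 occurrence(s) of y with (y + x)
  => ( y + x ) == 19
stmt 1: x := x + y  -- replace 1 occurrence(s) of x with (x + y)
  => ( y + ( x + y ) ) == 19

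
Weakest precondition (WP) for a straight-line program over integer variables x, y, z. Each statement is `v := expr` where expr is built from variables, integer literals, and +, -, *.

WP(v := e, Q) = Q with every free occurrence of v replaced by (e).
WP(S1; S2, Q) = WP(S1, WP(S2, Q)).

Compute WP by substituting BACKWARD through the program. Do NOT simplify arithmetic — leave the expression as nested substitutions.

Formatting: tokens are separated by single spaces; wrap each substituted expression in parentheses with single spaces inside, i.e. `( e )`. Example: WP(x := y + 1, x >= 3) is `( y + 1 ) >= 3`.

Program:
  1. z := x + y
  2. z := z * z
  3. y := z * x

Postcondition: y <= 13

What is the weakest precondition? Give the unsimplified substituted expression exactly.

post: y <= 13
stmt 3: y := z * x  -- replace 1 occurrence(s) of y with (z * x)
  => ( z * x ) <= 13
stmt 2: z := z * z  -- replace 1 occurrence(s) of z with (z * z)
  => ( ( z * z ) * x ) <= 13
stmt 1: z := x + y  -- replace 2 occurrence(s) of z with (x + y)
  => ( ( ( x + y ) * ( x + y ) ) * x ) <= 13

Answer: ( ( ( x + y ) * ( x + y ) ) * x ) <= 13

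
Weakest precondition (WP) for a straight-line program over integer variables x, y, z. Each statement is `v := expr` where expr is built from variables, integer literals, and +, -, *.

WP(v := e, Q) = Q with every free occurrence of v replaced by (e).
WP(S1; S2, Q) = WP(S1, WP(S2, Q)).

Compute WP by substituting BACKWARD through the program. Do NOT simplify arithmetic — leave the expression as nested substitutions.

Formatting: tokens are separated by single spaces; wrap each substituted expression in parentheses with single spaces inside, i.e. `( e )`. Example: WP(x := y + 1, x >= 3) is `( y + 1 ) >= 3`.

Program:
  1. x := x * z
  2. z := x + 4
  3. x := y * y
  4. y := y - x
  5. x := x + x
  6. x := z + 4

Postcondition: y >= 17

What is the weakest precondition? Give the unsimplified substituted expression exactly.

Answer: ( y - ( y * y ) ) >= 17

Derivation:
post: y >= 17
stmt 6: x := z + 4  -- replace 0 occurrence(s) of x with (z + 4)
  => y >= 17
stmt 5: x := x + x  -- replace 0 occurrence(s) of x with (x + x)
  => y >= 17
stmt 4: y := y - x  -- replace 1 occurrence(s) of y with (y - x)
  => ( y - x ) >= 17
stmt 3: x := y * y  -- replace 1 occurrence(s) of x with (y * y)
  => ( y - ( y * y ) ) >= 17
stmt 2: z := x + 4  -- replace 0 occurrence(s) of z with (x + 4)
  => ( y - ( y * y ) ) >= 17
stmt 1: x := x * z  -- replace 0 occurrence(s) of x with (x * z)
  => ( y - ( y * y ) ) >= 17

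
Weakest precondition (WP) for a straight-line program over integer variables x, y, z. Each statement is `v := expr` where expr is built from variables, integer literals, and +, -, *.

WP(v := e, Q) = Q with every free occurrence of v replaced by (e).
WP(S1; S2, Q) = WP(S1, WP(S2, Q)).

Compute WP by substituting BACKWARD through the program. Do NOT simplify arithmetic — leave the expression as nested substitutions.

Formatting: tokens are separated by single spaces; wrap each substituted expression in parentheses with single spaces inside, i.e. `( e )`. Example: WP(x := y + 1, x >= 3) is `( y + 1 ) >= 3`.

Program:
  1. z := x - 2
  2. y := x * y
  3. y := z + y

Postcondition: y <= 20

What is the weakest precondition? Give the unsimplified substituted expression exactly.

Answer: ( ( x - 2 ) + ( x * y ) ) <= 20

Derivation:
post: y <= 20
stmt 3: y := z + y  -- replace 1 occurrence(s) of y with (z + y)
  => ( z + y ) <= 20
stmt 2: y := x * y  -- replace 1 occurrence(s) of y with (x * y)
  => ( z + ( x * y ) ) <= 20
stmt 1: z := x - 2  -- replace 1 occurrence(s) of z with (x - 2)
  => ( ( x - 2 ) + ( x * y ) ) <= 20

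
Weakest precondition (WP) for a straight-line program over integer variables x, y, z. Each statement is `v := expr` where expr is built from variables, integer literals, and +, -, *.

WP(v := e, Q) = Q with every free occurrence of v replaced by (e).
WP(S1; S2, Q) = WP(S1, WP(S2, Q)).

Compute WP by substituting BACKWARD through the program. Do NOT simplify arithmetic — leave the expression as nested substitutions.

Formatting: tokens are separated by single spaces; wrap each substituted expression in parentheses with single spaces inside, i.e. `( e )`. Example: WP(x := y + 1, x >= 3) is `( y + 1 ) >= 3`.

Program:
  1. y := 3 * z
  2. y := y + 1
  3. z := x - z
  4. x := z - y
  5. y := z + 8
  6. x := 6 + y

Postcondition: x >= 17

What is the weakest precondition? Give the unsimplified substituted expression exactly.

Answer: ( 6 + ( ( x - z ) + 8 ) ) >= 17

Derivation:
post: x >= 17
stmt 6: x := 6 + y  -- replace 1 occurrence(s) of x with (6 + y)
  => ( 6 + y ) >= 17
stmt 5: y := z + 8  -- replace 1 occurrence(s) of y with (z + 8)
  => ( 6 + ( z + 8 ) ) >= 17
stmt 4: x := z - y  -- replace 0 occurrence(s) of x with (z - y)
  => ( 6 + ( z + 8 ) ) >= 17
stmt 3: z := x - z  -- replace 1 occurrence(s) of z with (x - z)
  => ( 6 + ( ( x - z ) + 8 ) ) >= 17
stmt 2: y := y + 1  -- replace 0 occurrence(s) of y with (y + 1)
  => ( 6 + ( ( x - z ) + 8 ) ) >= 17
stmt 1: y := 3 * z  -- replace 0 occurrence(s) of y with (3 * z)
  => ( 6 + ( ( x - z ) + 8 ) ) >= 17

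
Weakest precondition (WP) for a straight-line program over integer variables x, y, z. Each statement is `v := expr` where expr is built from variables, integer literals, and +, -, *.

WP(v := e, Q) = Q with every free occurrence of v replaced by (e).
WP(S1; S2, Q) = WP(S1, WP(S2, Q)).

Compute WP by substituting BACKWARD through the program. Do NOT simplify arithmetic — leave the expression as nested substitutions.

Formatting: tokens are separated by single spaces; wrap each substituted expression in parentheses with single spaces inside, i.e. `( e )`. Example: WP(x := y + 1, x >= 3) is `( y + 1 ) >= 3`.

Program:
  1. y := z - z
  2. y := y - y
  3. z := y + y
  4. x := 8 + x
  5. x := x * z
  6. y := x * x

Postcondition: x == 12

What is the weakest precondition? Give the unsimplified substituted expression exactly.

post: x == 12
stmt 6: y := x * x  -- replace 0 occurrence(s) of y with (x * x)
  => x == 12
stmt 5: x := x * z  -- replace 1 occurrence(s) of x with (x * z)
  => ( x * z ) == 12
stmt 4: x := 8 + x  -- replace 1 occurrence(s) of x with (8 + x)
  => ( ( 8 + x ) * z ) == 12
stmt 3: z := y + y  -- replace 1 occurrence(s) of z with (y + y)
  => ( ( 8 + x ) * ( y + y ) ) == 12
stmt 2: y := y - y  -- replace 2 occurrence(s) of y with (y - y)
  => ( ( 8 + x ) * ( ( y - y ) + ( y - y ) ) ) == 12
stmt 1: y := z - z  -- replace 4 occurrence(s) of y with (z - z)
  => ( ( 8 + x ) * ( ( ( z - z ) - ( z - z ) ) + ( ( z - z ) - ( z - z ) ) ) ) == 12

Answer: ( ( 8 + x ) * ( ( ( z - z ) - ( z - z ) ) + ( ( z - z ) - ( z - z ) ) ) ) == 12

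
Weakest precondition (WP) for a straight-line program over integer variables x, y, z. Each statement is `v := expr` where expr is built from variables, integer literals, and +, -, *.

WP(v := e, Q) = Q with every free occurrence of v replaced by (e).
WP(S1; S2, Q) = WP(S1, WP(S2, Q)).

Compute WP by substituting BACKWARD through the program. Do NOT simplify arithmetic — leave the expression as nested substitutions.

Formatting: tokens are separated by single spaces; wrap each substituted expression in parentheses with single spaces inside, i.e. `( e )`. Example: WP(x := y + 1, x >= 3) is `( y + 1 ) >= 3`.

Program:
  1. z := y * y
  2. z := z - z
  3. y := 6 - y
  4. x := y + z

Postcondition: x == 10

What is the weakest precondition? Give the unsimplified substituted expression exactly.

post: x == 10
stmt 4: x := y + z  -- replace 1 occurrence(s) of x with (y + z)
  => ( y + z ) == 10
stmt 3: y := 6 - y  -- replace 1 occurrence(s) of y with (6 - y)
  => ( ( 6 - y ) + z ) == 10
stmt 2: z := z - z  -- replace 1 occurrence(s) of z with (z - z)
  => ( ( 6 - y ) + ( z - z ) ) == 10
stmt 1: z := y * y  -- replace 2 occurrence(s) of z with (y * y)
  => ( ( 6 - y ) + ( ( y * y ) - ( y * y ) ) ) == 10

Answer: ( ( 6 - y ) + ( ( y * y ) - ( y * y ) ) ) == 10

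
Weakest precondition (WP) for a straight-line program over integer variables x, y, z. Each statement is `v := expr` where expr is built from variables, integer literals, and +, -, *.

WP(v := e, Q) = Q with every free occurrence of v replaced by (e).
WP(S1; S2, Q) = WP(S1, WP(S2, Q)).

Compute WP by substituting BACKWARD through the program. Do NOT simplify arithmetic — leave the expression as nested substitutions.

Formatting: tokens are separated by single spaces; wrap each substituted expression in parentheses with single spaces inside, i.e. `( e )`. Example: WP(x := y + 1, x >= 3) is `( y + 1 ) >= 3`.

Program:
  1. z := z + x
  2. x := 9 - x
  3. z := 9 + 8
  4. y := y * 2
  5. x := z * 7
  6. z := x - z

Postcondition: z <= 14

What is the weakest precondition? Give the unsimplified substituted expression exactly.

Answer: ( ( ( 9 + 8 ) * 7 ) - ( 9 + 8 ) ) <= 14

Derivation:
post: z <= 14
stmt 6: z := x - z  -- replace 1 occurrence(s) of z with (x - z)
  => ( x - z ) <= 14
stmt 5: x := z * 7  -- replace 1 occurrence(s) of x with (z * 7)
  => ( ( z * 7 ) - z ) <= 14
stmt 4: y := y * 2  -- replace 0 occurrence(s) of y with (y * 2)
  => ( ( z * 7 ) - z ) <= 14
stmt 3: z := 9 + 8  -- replace 2 occurrence(s) of z with (9 + 8)
  => ( ( ( 9 + 8 ) * 7 ) - ( 9 + 8 ) ) <= 14
stmt 2: x := 9 - x  -- replace 0 occurrence(s) of x with (9 - x)
  => ( ( ( 9 + 8 ) * 7 ) - ( 9 + 8 ) ) <= 14
stmt 1: z := z + x  -- replace 0 occurrence(s) of z with (z + x)
  => ( ( ( 9 + 8 ) * 7 ) - ( 9 + 8 ) ) <= 14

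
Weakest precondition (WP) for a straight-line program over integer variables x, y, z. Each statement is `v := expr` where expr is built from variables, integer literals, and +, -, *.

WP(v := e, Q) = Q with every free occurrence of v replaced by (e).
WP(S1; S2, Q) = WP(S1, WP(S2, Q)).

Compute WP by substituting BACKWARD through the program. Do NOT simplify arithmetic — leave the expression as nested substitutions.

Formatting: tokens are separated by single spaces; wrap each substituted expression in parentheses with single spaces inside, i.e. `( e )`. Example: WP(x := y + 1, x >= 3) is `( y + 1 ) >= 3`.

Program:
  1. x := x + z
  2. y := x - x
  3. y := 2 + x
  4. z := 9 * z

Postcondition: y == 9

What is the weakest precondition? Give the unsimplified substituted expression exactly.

post: y == 9
stmt 4: z := 9 * z  -- replace 0 occurrence(s) of z with (9 * z)
  => y == 9
stmt 3: y := 2 + x  -- replace 1 occurrence(s) of y with (2 + x)
  => ( 2 + x ) == 9
stmt 2: y := x - x  -- replace 0 occurrence(s) of y with (x - x)
  => ( 2 + x ) == 9
stmt 1: x := x + z  -- replace 1 occurrence(s) of x with (x + z)
  => ( 2 + ( x + z ) ) == 9

Answer: ( 2 + ( x + z ) ) == 9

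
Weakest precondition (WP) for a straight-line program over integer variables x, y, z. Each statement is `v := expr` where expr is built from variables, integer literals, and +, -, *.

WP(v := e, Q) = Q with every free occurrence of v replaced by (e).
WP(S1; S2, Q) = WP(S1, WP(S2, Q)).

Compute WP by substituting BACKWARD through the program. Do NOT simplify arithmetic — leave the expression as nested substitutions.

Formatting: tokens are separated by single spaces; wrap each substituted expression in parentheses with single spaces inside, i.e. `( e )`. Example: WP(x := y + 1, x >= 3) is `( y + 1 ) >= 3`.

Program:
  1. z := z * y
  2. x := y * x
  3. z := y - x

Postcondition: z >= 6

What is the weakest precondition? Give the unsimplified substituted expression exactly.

Answer: ( y - ( y * x ) ) >= 6

Derivation:
post: z >= 6
stmt 3: z := y - x  -- replace 1 occurrence(s) of z with (y - x)
  => ( y - x ) >= 6
stmt 2: x := y * x  -- replace 1 occurrence(s) of x with (y * x)
  => ( y - ( y * x ) ) >= 6
stmt 1: z := z * y  -- replace 0 occurrence(s) of z with (z * y)
  => ( y - ( y * x ) ) >= 6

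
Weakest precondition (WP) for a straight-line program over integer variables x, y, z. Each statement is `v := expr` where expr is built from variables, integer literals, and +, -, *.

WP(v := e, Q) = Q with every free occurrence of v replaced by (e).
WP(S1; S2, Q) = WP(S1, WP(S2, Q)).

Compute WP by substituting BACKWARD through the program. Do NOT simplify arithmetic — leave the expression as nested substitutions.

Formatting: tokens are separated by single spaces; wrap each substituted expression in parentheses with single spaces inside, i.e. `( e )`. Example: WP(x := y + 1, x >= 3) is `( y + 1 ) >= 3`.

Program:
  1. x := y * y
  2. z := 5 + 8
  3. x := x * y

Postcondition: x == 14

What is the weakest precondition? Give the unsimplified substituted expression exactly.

Answer: ( ( y * y ) * y ) == 14

Derivation:
post: x == 14
stmt 3: x := x * y  -- replace 1 occurrence(s) of x with (x * y)
  => ( x * y ) == 14
stmt 2: z := 5 + 8  -- replace 0 occurrence(s) of z with (5 + 8)
  => ( x * y ) == 14
stmt 1: x := y * y  -- replace 1 occurrence(s) of x with (y * y)
  => ( ( y * y ) * y ) == 14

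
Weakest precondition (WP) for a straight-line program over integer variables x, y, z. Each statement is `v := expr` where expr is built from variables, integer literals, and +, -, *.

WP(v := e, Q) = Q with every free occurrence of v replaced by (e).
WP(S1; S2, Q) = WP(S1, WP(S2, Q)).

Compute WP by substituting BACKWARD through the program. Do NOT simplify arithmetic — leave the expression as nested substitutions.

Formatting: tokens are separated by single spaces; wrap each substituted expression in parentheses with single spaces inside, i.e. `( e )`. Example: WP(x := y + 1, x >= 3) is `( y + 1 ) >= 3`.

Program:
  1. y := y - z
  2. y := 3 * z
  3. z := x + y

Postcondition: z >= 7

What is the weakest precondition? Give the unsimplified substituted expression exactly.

post: z >= 7
stmt 3: z := x + y  -- replace 1 occurrence(s) of z with (x + y)
  => ( x + y ) >= 7
stmt 2: y := 3 * z  -- replace 1 occurrence(s) of y with (3 * z)
  => ( x + ( 3 * z ) ) >= 7
stmt 1: y := y - z  -- replace 0 occurrence(s) of y with (y - z)
  => ( x + ( 3 * z ) ) >= 7

Answer: ( x + ( 3 * z ) ) >= 7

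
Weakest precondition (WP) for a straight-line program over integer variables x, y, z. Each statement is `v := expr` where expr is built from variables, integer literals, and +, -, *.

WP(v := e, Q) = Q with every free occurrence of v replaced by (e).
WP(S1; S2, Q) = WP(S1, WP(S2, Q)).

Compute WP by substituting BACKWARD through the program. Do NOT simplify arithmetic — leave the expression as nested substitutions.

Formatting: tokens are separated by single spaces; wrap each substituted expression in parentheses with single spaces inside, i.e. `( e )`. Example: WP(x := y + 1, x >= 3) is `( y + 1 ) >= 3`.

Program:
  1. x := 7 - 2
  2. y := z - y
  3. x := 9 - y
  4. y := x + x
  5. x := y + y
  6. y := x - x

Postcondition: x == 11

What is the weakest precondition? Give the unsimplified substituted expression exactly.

post: x == 11
stmt 6: y := x - x  -- replace 0 occurrence(s) of y with (x - x)
  => x == 11
stmt 5: x := y + y  -- replace 1 occurrence(s) of x with (y + y)
  => ( y + y ) == 11
stmt 4: y := x + x  -- replace 2 occurrence(s) of y with (x + x)
  => ( ( x + x ) + ( x + x ) ) == 11
stmt 3: x := 9 - y  -- replace 4 occurrence(s) of x with (9 - y)
  => ( ( ( 9 - y ) + ( 9 - y ) ) + ( ( 9 - y ) + ( 9 - y ) ) ) == 11
stmt 2: y := z - y  -- replace 4 occurrence(s) of y with (z - y)
  => ( ( ( 9 - ( z - y ) ) + ( 9 - ( z - y ) ) ) + ( ( 9 - ( z - y ) ) + ( 9 - ( z - y ) ) ) ) == 11
stmt 1: x := 7 - 2  -- replace 0 occurrence(s) of x with (7 - 2)
  => ( ( ( 9 - ( z - y ) ) + ( 9 - ( z - y ) ) ) + ( ( 9 - ( z - y ) ) + ( 9 - ( z - y ) ) ) ) == 11

Answer: ( ( ( 9 - ( z - y ) ) + ( 9 - ( z - y ) ) ) + ( ( 9 - ( z - y ) ) + ( 9 - ( z - y ) ) ) ) == 11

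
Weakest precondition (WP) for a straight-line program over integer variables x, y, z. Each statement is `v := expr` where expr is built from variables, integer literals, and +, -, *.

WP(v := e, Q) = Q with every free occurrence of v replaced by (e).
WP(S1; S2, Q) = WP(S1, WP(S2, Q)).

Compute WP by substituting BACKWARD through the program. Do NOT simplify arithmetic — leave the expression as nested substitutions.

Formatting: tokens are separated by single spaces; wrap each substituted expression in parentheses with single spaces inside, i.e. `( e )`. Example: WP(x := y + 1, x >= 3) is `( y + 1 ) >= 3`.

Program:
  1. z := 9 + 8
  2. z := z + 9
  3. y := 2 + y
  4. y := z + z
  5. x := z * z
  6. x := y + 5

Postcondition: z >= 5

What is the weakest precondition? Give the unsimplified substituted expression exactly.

Answer: ( ( 9 + 8 ) + 9 ) >= 5

Derivation:
post: z >= 5
stmt 6: x := y + 5  -- replace 0 occurrence(s) of x with (y + 5)
  => z >= 5
stmt 5: x := z * z  -- replace 0 occurrence(s) of x with (z * z)
  => z >= 5
stmt 4: y := z + z  -- replace 0 occurrence(s) of y with (z + z)
  => z >= 5
stmt 3: y := 2 + y  -- replace 0 occurrence(s) of y with (2 + y)
  => z >= 5
stmt 2: z := z + 9  -- replace 1 occurrence(s) of z with (z + 9)
  => ( z + 9 ) >= 5
stmt 1: z := 9 + 8  -- replace 1 occurrence(s) of z with (9 + 8)
  => ( ( 9 + 8 ) + 9 ) >= 5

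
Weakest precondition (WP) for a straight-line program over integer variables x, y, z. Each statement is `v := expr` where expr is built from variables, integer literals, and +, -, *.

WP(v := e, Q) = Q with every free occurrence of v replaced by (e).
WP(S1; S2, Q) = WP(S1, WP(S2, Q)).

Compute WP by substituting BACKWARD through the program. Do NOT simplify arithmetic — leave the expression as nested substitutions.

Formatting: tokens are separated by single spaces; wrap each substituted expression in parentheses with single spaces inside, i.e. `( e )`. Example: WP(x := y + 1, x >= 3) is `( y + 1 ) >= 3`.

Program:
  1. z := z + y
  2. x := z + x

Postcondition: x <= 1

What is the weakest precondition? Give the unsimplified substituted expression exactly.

post: x <= 1
stmt 2: x := z + x  -- replace 1 occurrence(s) of x with (z + x)
  => ( z + x ) <= 1
stmt 1: z := z + y  -- replace 1 occurrence(s) of z with (z + y)
  => ( ( z + y ) + x ) <= 1

Answer: ( ( z + y ) + x ) <= 1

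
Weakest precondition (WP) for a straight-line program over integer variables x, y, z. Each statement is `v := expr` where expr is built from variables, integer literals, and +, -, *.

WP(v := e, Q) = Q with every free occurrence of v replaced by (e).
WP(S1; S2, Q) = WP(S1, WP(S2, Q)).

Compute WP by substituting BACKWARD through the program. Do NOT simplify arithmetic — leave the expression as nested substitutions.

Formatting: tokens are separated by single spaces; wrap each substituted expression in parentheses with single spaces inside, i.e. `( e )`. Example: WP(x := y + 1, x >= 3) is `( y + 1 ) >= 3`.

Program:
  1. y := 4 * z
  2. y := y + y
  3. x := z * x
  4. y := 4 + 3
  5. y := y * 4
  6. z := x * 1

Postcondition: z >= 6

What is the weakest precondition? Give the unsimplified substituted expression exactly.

post: z >= 6
stmt 6: z := x * 1  -- replace 1 occurrence(s) of z with (x * 1)
  => ( x * 1 ) >= 6
stmt 5: y := y * 4  -- replace 0 occurrence(s) of y with (y * 4)
  => ( x * 1 ) >= 6
stmt 4: y := 4 + 3  -- replace 0 occurrence(s) of y with (4 + 3)
  => ( x * 1 ) >= 6
stmt 3: x := z * x  -- replace 1 occurrence(s) of x with (z * x)
  => ( ( z * x ) * 1 ) >= 6
stmt 2: y := y + y  -- replace 0 occurrence(s) of y with (y + y)
  => ( ( z * x ) * 1 ) >= 6
stmt 1: y := 4 * z  -- replace 0 occurrence(s) of y with (4 * z)
  => ( ( z * x ) * 1 ) >= 6

Answer: ( ( z * x ) * 1 ) >= 6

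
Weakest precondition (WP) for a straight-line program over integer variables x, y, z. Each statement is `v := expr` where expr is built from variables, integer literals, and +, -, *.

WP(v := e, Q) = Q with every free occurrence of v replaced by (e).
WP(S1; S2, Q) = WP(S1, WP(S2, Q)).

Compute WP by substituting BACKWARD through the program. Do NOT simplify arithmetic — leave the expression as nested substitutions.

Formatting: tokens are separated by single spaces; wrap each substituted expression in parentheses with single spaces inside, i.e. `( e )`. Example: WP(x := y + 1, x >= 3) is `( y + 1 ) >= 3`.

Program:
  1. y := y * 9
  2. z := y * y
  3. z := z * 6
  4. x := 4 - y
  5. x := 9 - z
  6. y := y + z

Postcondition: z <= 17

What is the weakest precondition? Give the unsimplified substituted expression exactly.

Answer: ( ( ( y * 9 ) * ( y * 9 ) ) * 6 ) <= 17

Derivation:
post: z <= 17
stmt 6: y := y + z  -- replace 0 occurrence(s) of y with (y + z)
  => z <= 17
stmt 5: x := 9 - z  -- replace 0 occurrence(s) of x with (9 - z)
  => z <= 17
stmt 4: x := 4 - y  -- replace 0 occurrence(s) of x with (4 - y)
  => z <= 17
stmt 3: z := z * 6  -- replace 1 occurrence(s) of z with (z * 6)
  => ( z * 6 ) <= 17
stmt 2: z := y * y  -- replace 1 occurrence(s) of z with (y * y)
  => ( ( y * y ) * 6 ) <= 17
stmt 1: y := y * 9  -- replace 2 occurrence(s) of y with (y * 9)
  => ( ( ( y * 9 ) * ( y * 9 ) ) * 6 ) <= 17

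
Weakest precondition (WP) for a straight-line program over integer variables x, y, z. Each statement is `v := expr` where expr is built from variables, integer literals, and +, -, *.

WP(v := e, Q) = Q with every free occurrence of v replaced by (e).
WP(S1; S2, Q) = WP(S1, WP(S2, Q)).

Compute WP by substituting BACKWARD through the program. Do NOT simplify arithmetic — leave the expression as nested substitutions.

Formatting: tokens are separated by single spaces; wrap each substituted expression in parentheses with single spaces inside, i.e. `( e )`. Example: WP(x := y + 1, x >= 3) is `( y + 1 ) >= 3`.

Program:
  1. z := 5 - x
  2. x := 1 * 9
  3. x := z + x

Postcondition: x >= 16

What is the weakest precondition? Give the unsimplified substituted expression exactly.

post: x >= 16
stmt 3: x := z + x  -- replace 1 occurrence(s) of x with (z + x)
  => ( z + x ) >= 16
stmt 2: x := 1 * 9  -- replace 1 occurrence(s) of x with (1 * 9)
  => ( z + ( 1 * 9 ) ) >= 16
stmt 1: z := 5 - x  -- replace 1 occurrence(s) of z with (5 - x)
  => ( ( 5 - x ) + ( 1 * 9 ) ) >= 16

Answer: ( ( 5 - x ) + ( 1 * 9 ) ) >= 16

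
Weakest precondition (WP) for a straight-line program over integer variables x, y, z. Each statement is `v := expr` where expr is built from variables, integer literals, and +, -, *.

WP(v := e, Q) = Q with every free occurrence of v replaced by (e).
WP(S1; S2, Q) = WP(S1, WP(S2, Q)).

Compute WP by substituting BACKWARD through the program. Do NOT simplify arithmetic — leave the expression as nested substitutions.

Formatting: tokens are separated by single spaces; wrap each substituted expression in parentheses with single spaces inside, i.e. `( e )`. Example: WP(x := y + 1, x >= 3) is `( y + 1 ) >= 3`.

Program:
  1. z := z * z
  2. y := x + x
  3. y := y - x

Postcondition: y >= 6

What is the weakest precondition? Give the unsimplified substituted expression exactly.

post: y >= 6
stmt 3: y := y - x  -- replace 1 occurrence(s) of y with (y - x)
  => ( y - x ) >= 6
stmt 2: y := x + x  -- replace 1 occurrence(s) of y with (x + x)
  => ( ( x + x ) - x ) >= 6
stmt 1: z := z * z  -- replace 0 occurrence(s) of z with (z * z)
  => ( ( x + x ) - x ) >= 6

Answer: ( ( x + x ) - x ) >= 6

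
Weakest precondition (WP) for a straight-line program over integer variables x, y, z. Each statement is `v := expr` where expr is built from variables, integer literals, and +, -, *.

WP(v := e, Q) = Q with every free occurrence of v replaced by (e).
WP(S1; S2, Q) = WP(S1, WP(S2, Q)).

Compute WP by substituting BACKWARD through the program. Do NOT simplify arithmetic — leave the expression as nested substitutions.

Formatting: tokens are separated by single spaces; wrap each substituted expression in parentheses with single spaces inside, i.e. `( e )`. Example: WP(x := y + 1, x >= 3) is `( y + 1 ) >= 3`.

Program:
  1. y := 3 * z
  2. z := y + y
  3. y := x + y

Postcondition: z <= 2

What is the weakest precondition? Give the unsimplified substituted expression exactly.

Answer: ( ( 3 * z ) + ( 3 * z ) ) <= 2

Derivation:
post: z <= 2
stmt 3: y := x + y  -- replace 0 occurrence(s) of y with (x + y)
  => z <= 2
stmt 2: z := y + y  -- replace 1 occurrence(s) of z with (y + y)
  => ( y + y ) <= 2
stmt 1: y := 3 * z  -- replace 2 occurrence(s) of y with (3 * z)
  => ( ( 3 * z ) + ( 3 * z ) ) <= 2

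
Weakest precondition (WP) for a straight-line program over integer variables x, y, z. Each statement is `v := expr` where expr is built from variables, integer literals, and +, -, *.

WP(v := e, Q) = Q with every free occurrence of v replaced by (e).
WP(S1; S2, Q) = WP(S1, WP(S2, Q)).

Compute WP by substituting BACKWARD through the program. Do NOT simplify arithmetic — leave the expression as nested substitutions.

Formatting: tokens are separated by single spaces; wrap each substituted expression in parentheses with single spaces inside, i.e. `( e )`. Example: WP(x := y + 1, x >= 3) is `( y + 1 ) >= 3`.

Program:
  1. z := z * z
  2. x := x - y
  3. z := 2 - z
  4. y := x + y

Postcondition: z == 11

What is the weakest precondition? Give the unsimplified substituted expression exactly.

post: z == 11
stmt 4: y := x + y  -- replace 0 occurrence(s) of y with (x + y)
  => z == 11
stmt 3: z := 2 - z  -- replace 1 occurrence(s) of z with (2 - z)
  => ( 2 - z ) == 11
stmt 2: x := x - y  -- replace 0 occurrence(s) of x with (x - y)
  => ( 2 - z ) == 11
stmt 1: z := z * z  -- replace 1 occurrence(s) of z with (z * z)
  => ( 2 - ( z * z ) ) == 11

Answer: ( 2 - ( z * z ) ) == 11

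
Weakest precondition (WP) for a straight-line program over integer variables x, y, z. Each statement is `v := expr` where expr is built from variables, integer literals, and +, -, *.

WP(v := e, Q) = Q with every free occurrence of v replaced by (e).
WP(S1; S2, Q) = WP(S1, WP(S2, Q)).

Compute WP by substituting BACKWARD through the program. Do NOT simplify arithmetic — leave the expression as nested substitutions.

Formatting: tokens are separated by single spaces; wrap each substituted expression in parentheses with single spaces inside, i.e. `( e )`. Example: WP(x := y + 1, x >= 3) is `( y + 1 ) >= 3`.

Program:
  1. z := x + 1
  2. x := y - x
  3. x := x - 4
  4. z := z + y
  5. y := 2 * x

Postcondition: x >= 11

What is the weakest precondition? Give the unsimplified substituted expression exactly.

Answer: ( ( y - x ) - 4 ) >= 11

Derivation:
post: x >= 11
stmt 5: y := 2 * x  -- replace 0 occurrence(s) of y with (2 * x)
  => x >= 11
stmt 4: z := z + y  -- replace 0 occurrence(s) of z with (z + y)
  => x >= 11
stmt 3: x := x - 4  -- replace 1 occurrence(s) of x with (x - 4)
  => ( x - 4 ) >= 11
stmt 2: x := y - x  -- replace 1 occurrence(s) of x with (y - x)
  => ( ( y - x ) - 4 ) >= 11
stmt 1: z := x + 1  -- replace 0 occurrence(s) of z with (x + 1)
  => ( ( y - x ) - 4 ) >= 11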